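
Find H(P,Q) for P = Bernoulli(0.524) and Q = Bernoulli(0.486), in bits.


H(P,Q) = -p*log2(q) - (1-p)*log2(1-q). -0.524*log2(0.486) = 0.545469; -0.476*log2(0.514) = 0.457036. H(P,Q) = 0.545469 + 0.457036 = 1.0025

1.0025 bits


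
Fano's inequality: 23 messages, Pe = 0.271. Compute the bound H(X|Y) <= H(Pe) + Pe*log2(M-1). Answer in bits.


H(Pe) = -Pe*log2(Pe) - (1-Pe)*log2(1-Pe) = -0.271*log2(0.271) - 0.729*log2(0.729) = 0.510465 + 0.332431 = 0.8429. Pe*log2(M-1) = 0.271*log2(22) = 1.208506. Bound = H(Pe) + Pe*log2(M-1) = 0.510465 + 0.332431 + 1.208506 = 2.0514

2.0514 bits


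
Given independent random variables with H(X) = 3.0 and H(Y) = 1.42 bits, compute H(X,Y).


For independent variables, H(X,Y) = H(X) + H(Y) = 3.0 + 1.42 = 4.42

4.42 bits


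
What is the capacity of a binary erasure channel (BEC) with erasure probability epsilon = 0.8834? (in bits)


C = 1 - epsilon = 1 - 0.8834 = 0.1166

0.1166 bits


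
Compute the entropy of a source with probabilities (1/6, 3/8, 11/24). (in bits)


H = -sum(p_i * log2(p_i)). Terms: -(1/6)*log2(1/6) = 0.430827; -(3/8)*log2(3/8) = 0.530639; -(11/24)*log2(11/24) = 0.515868. H = 0.430827 + 0.530639 + 0.515868 = 1.4773

1.4773 bits


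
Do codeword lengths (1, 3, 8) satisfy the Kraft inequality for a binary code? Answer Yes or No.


Kraft sum = sum(2^(-l_i)) = 0.6289, need <= 1. Result: satisfied (a binary prefix-free code with these lengths exists)

Yes


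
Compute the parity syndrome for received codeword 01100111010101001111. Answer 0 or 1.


Syndrome = XOR of all bits = 0 XOR 1 XOR 1 XOR 0 XOR 0 XOR 1 XOR 1 XOR 1 XOR 0 XOR 1 XOR 0 XOR 1 XOR 0 XOR 1 XOR 0 XOR 0 XOR 1 XOR 1 XOR 1 XOR 1 = 0

0


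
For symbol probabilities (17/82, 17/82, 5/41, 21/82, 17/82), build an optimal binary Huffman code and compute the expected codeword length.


Huffman construction (repeatedly merge the two least-probable nodes; each merge adds 1 bit to every symbol beneath it): 5/41 + 17/82 = 27/82; 17/82 + 17/82 = 17/41; 21/82 + 27/82 = 24/41; 17/41 + 24/41 = 1. Resulting codeword lengths (in the order the probabilities were given): (3, 2, 3, 2, 2). L_avg = sum(p_i * l_i) = 17/82*3 + 17/82*2 + 5/41*3 + 21/82*2 + 17/82*2 = 191/82 = 2.3293

2.3293 bits


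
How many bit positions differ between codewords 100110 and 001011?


Count differing positions: ^ . ^ ^ . ^ = 4 differences

4


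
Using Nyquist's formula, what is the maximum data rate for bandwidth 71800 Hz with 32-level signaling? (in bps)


Rate = 2 * B * log2(M) = 2 * 71800 * 5.0 = 718000.0

718000.0 bps


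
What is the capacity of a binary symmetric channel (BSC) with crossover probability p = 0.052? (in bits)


H(p) = -p*log2(p) - (1-p)*log2(1-p) = -0.052*log2(0.052) - 0.948*log2(0.948) = 0.221798 + 0.073035 = 0.2948. C = 1 - H(p) = 1 - 0.2948 = 0.7052

0.7052 bits


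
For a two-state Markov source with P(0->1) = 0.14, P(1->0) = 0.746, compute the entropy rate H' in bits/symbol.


Stationary distribution: pi_0 = p10/(p01+p10) = 0.842, pi_1 = 0.158. Entropy rate H' = pi_0*H(p01) + pi_1*H(p10) = 0.842*0.5842 + 0.158*0.8176 = 0.6211

0.6211 bits/symbol


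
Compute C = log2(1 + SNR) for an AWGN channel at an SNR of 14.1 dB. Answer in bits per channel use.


SNR_linear = 10^(14.1/10) = 25.704; C = log2(1 + SNR_linear) = log2(1 + 25.704) = 4.739

4.739 bits/channel use


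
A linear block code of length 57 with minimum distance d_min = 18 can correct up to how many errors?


Correction capability = floor((d-1)/2) = floor((18-1)/2) = 8

8 errors


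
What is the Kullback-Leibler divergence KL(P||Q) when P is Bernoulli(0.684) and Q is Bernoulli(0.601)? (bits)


KL = p*log2(p/q) + (1-p)*log2((1-p)/(1-q)) = 0.684*log2(0.684/0.601) + 0.316*log2(0.316/0.399) = 0.0213

0.0213 bits


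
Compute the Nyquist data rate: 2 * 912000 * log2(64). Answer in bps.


Rate = 2 * B * log2(M) = 2 * 912000 * 6.0 = 10944000.0

10944000.0 bps


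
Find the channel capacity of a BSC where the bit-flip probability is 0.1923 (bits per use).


H(p) = -p*log2(p) - (1-p)*log2(1-p) = -0.1923*log2(0.1923) - 0.8077*log2(0.8077) = 0.457399 + 0.248859 = 0.7063. C = 1 - H(p) = 1 - 0.7063 = 0.2937

0.2937 bits


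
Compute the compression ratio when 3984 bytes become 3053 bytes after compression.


Ratio = original / compressed = 3984 / 3053 = 1.3049

1.3049


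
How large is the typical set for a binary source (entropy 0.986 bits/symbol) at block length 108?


log2|A_typical| = nH = 108 * 0.986 = 106.488, so |A_typical| ~ 2^106.488 = 1.138e+32

1.138e+32


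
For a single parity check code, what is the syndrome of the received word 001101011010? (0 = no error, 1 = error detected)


Syndrome = XOR of all bits = 0 XOR 0 XOR 1 XOR 1 XOR 0 XOR 1 XOR 0 XOR 1 XOR 1 XOR 0 XOR 1 XOR 0 = 0

0


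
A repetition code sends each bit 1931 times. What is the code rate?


Rate = k/n = 1/1931

1/1931


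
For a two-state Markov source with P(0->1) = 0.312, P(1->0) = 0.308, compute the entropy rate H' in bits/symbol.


Stationary distribution: pi_0 = p10/(p01+p10) = 0.4968, pi_1 = 0.5032. Entropy rate H' = pi_0*H(p01) + pi_1*H(p10) = 0.4968*0.8955 + 0.5032*0.8909 = 0.8931

0.8931 bits/symbol


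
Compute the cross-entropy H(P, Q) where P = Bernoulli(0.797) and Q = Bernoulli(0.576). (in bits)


H(P,Q) = -p*log2(q) - (1-p)*log2(1-q). -0.797*log2(0.576) = 0.634300; -0.203*log2(0.424) = 0.251286. H(P,Q) = 0.634300 + 0.251286 = 0.8856

0.8856 bits


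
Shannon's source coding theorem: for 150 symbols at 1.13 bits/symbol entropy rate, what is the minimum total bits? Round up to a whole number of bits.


Minimum bits >= n * H = 150 * 1.13 = 169.5, rounded up to a whole number of bits = 170

170 bits


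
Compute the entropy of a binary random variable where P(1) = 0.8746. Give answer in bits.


H = -p*log2(p) - (1-p)*log2(1-p). -0.8746*log2(0.8746) = 0.169064; -0.1254*log2(0.1254) = 0.375622. H = 0.169064 + 0.375622 = 0.5447

0.5447 bits


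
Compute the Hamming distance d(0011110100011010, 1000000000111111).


Count differing positions: ^ . ^ ^ ^ ^ . ^ . . ^ . . ^ . ^ = 9 differences

9


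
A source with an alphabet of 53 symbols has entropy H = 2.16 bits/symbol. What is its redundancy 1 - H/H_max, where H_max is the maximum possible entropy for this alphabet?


H_max = log2(K) = log2(53) = 5.7279 bits/symbol. Redundancy = 1 - H/H_max = 1 - 2.16/5.7279 = 1 - 0.3771 = 0.6229

0.6229


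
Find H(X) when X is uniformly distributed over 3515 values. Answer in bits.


H = log2(n) = log2(3515) = 11.7793

11.7793 bits


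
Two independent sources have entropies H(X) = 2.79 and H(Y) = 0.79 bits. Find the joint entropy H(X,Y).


For independent variables, H(X,Y) = H(X) + H(Y) = 2.79 + 0.79 = 3.58

3.58 bits


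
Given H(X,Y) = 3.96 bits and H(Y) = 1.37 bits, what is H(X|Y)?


H(X|Y) = H(X,Y) - H(Y) = 3.96 - 1.37 = 2.59

2.59 bits


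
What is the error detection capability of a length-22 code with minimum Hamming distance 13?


Detection capability = d_min - 1 = 13 - 1 = 12

12 errors


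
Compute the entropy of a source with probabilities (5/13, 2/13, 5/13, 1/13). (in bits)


H = -sum(p_i * log2(p_i)). Terms: -(5/13)*log2(5/13) = 0.530197; -(2/13)*log2(2/13) = 0.415452; -(5/13)*log2(5/13) = 0.530197; -(1/13)*log2(1/13) = 0.284649. H = 0.530197 + 0.415452 + 0.530197 + 0.284649 = 1.7605

1.7605 bits


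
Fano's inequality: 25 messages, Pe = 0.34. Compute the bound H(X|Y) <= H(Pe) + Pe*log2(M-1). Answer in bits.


H(Pe) = -Pe*log2(Pe) - (1-Pe)*log2(1-Pe) = -0.34*log2(0.34) - 0.66*log2(0.66) = 0.529174 + 0.395645 = 0.9248. Pe*log2(M-1) = 0.34*log2(24) = 1.558887. Bound = H(Pe) + Pe*log2(M-1) = 0.529174 + 0.395645 + 1.558887 = 2.4837

2.4837 bits


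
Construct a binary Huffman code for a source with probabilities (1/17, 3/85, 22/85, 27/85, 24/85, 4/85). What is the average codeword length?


Huffman construction (repeatedly merge the two least-probable nodes; each merge adds 1 bit to every symbol beneath it): 3/85 + 4/85 = 7/85; 1/17 + 7/85 = 12/85; 12/85 + 22/85 = 2/5; 24/85 + 27/85 = 3/5; 2/5 + 3/5 = 1. Resulting codeword lengths (in the order the probabilities were given): (3, 4, 2, 2, 2, 4). L_avg = sum(p_i * l_i) = 1/17*3 + 3/85*4 + 22/85*2 + 27/85*2 + 24/85*2 + 4/85*4 = 189/85 = 2.2235

2.2235 bits


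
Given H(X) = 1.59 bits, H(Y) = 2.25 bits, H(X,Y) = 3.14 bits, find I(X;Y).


I(X;Y) = H(X) + H(Y) - H(X,Y) = 1.59 + 2.25 - 3.14 = 0.7

0.7 bits


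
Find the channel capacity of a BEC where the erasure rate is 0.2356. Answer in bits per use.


C = 1 - epsilon = 1 - 0.2356 = 0.7644

0.7644 bits


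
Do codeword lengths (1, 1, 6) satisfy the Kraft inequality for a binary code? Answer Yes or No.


Kraft sum = sum(2^(-l_i)) = 1.0156, need <= 1. Result: violated (a binary prefix-free code with these lengths cannot exist)

No


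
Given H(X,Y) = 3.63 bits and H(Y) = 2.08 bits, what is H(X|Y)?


H(X|Y) = H(X,Y) - H(Y) = 3.63 - 2.08 = 1.55

1.55 bits


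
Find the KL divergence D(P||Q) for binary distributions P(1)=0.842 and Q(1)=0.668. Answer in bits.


KL = p*log2(p/q) + (1-p)*log2((1-p)/(1-q)) = 0.842*log2(0.842/0.668) + 0.158*log2(0.158/0.332) = 0.1119

0.1119 bits


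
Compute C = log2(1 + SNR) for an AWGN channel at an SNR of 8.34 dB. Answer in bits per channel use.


SNR_linear = 10^(8.34/10) = 6.8234; C = log2(1 + SNR_linear) = log2(1 + 6.8234) = 2.9678

2.9678 bits/channel use


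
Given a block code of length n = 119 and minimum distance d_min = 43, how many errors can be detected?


Detection capability = d_min - 1 = 43 - 1 = 42

42 errors


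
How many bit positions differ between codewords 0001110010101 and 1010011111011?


Count differing positions: ^ . ^ ^ ^ . ^ ^ . ^ ^ ^ . = 9 differences

9


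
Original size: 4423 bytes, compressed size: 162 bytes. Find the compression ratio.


Ratio = original / compressed = 4423 / 162 = 27.3025

27.3025


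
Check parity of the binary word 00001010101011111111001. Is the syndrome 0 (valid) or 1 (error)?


Syndrome = XOR of all bits = 0 XOR 0 XOR 0 XOR 0 XOR 1 XOR 0 XOR 1 XOR 0 XOR 1 XOR 0 XOR 1 XOR 0 XOR 1 XOR 1 XOR 1 XOR 1 XOR 1 XOR 1 XOR 1 XOR 1 XOR 0 XOR 0 XOR 1 = 1

1


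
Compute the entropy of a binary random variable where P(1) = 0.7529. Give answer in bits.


H = -p*log2(p) - (1-p)*log2(1-p). -0.7529*log2(0.7529) = 0.308290; -0.2471*log2(0.2471) = 0.498359. H = 0.308290 + 0.498359 = 0.8066

0.8066 bits


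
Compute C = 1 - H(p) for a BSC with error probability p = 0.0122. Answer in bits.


H(p) = -p*log2(p) - (1-p)*log2(1-p) = -0.0122*log2(0.0122) - 0.9878*log2(0.9878) = 0.077555 + 0.017493 = 0.095. C = 1 - H(p) = 1 - 0.095 = 0.905

0.905 bits


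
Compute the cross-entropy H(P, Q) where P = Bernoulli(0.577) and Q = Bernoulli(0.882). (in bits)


H(P,Q) = -p*log2(q) - (1-p)*log2(1-q). -0.577*log2(0.882) = 0.104523; -0.423*log2(0.118) = 1.304169. H(P,Q) = 0.104523 + 1.304169 = 1.4087

1.4087 bits


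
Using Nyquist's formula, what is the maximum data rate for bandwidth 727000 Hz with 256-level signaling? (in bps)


Rate = 2 * B * log2(M) = 2 * 727000 * 8.0 = 11632000.0

11632000.0 bps


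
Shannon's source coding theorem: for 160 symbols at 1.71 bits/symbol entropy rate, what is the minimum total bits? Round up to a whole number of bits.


Minimum bits >= n * H = 160 * 1.71 = 273.6, rounded up to a whole number of bits = 274

274 bits


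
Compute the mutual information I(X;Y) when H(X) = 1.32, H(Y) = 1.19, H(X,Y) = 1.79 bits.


I(X;Y) = H(X) + H(Y) - H(X,Y) = 1.32 + 1.19 - 1.79 = 0.72

0.72 bits


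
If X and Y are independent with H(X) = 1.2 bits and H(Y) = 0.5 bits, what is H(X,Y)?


For independent variables, H(X,Y) = H(X) + H(Y) = 1.2 + 0.5 = 1.7

1.7 bits


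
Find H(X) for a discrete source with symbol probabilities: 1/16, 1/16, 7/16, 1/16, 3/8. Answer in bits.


H = -sum(p_i * log2(p_i)). Terms: -(1/16)*log2(1/16) = 0.250000; -(1/16)*log2(1/16) = 0.250000; -(7/16)*log2(7/16) = 0.521782; -(1/16)*log2(1/16) = 0.250000; -(3/8)*log2(3/8) = 0.530639. H = 0.250000 + 0.250000 + 0.521782 + 0.250000 + 0.530639 = 1.8024

1.8024 bits


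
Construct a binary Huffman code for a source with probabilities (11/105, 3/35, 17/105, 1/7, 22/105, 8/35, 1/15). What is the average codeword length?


Huffman construction (repeatedly merge the two least-probable nodes; each merge adds 1 bit to every symbol beneath it): 1/15 + 3/35 = 16/105; 11/105 + 1/7 = 26/105; 16/105 + 17/105 = 11/35; 22/105 + 8/35 = 46/105; 26/105 + 11/35 = 59/105; 46/105 + 59/105 = 1. Resulting codeword lengths (in the order the probabilities were given): (3, 4, 3, 3, 2, 2, 4). L_avg = sum(p_i * l_i) = 11/105*3 + 3/35*4 + 17/105*3 + 1/7*3 + 22/105*2 + 8/35*2 + 1/15*4 = 19/7 = 2.7143

2.7143 bits


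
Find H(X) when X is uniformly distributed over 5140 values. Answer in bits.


H = log2(n) = log2(5140) = 12.3276

12.3276 bits


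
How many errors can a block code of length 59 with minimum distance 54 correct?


Correction capability = floor((d-1)/2) = floor((54-1)/2) = 26

26 errors


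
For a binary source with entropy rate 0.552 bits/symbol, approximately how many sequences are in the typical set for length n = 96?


log2|A_typical| = nH = 96 * 0.552 = 52.992, so |A_typical| ~ 2^52.992 = 8.957e+15

8.957e+15


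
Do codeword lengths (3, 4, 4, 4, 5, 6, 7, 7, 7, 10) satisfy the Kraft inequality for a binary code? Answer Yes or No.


Kraft sum = sum(2^(-l_i)) = 0.3838, need <= 1. Result: satisfied (a binary prefix-free code with these lengths exists)

Yes


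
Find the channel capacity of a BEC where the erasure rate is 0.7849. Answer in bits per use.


C = 1 - epsilon = 1 - 0.7849 = 0.2151

0.2151 bits


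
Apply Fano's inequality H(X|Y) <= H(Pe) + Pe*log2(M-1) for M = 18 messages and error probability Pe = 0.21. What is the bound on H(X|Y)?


H(Pe) = -Pe*log2(Pe) - (1-Pe)*log2(1-Pe) = -0.21*log2(0.21) - 0.79*log2(0.79) = 0.472823 + 0.268660 = 0.7415. Pe*log2(M-1) = 0.21*log2(17) = 0.858367. Bound = H(Pe) + Pe*log2(M-1) = 0.472823 + 0.268660 + 0.858367 = 1.5998

1.5998 bits


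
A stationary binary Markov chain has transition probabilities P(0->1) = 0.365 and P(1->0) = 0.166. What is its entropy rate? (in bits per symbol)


Stationary distribution: pi_0 = p10/(p01+p10) = 0.3126, pi_1 = 0.6874. Entropy rate H' = pi_0*H(p01) + pi_1*H(p10) = 0.3126*0.9468 + 0.6874*0.6485 = 0.7417

0.7417 bits/symbol


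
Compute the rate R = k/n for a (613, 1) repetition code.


Rate = k/n = 1/613

1/613


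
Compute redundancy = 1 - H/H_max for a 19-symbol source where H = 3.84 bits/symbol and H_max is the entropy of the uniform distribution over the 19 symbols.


H_max = log2(K) = log2(19) = 4.2479 bits/symbol. Redundancy = 1 - H/H_max = 1 - 3.84/4.2479 = 1 - 0.904 = 0.096

0.096


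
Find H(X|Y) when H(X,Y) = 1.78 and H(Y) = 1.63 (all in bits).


H(X|Y) = H(X,Y) - H(Y) = 1.78 - 1.63 = 0.15

0.15 bits


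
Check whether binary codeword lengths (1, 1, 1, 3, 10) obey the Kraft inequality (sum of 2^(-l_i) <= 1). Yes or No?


Kraft sum = sum(2^(-l_i)) = 1.626, need <= 1. Result: violated (a binary prefix-free code with these lengths cannot exist)

No


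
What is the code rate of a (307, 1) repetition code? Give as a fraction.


Rate = k/n = 1/307

1/307


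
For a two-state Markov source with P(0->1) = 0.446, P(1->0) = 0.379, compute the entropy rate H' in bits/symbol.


Stationary distribution: pi_0 = p10/(p01+p10) = 0.4594, pi_1 = 0.5406. Entropy rate H' = pi_0*H(p01) + pi_1*H(p10) = 0.4594*0.9916 + 0.5406*0.9573 = 0.9731

0.9731 bits/symbol


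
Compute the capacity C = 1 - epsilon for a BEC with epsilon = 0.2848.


C = 1 - epsilon = 1 - 0.2848 = 0.7152

0.7152 bits


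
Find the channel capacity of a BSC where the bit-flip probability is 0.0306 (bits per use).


H(p) = -p*log2(p) - (1-p)*log2(1-p) = -0.0306*log2(0.0306) - 0.9694*log2(0.9694) = 0.153928 + 0.043464 = 0.1974. C = 1 - H(p) = 1 - 0.1974 = 0.8026

0.8026 bits


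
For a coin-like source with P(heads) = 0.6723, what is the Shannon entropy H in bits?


H = -p*log2(p) - (1-p)*log2(1-p). -0.6723*log2(0.6723) = 0.385109; -0.3277*log2(0.3277) = 0.527450. H = 0.385109 + 0.527450 = 0.9126

0.9126 bits


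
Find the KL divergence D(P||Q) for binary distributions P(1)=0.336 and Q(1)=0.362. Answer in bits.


KL = p*log2(p/q) + (1-p)*log2((1-p)/(1-q)) = 0.336*log2(0.336/0.362) + 0.664*log2(0.664/0.638) = 0.0021

0.0021 bits


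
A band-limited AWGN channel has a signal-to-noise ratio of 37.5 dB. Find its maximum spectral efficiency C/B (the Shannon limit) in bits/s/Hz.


SNR_linear = 10^(37.5/10) = 5623.4133; C/B = log2(1 + SNR_linear) = log2(1 + 5623.4133) = 12.4575

12.4575 bits/s/Hz


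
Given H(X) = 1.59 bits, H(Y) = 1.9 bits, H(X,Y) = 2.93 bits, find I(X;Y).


I(X;Y) = H(X) + H(Y) - H(X,Y) = 1.59 + 1.9 - 2.93 = 0.56

0.56 bits


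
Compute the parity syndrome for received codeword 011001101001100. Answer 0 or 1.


Syndrome = XOR of all bits = 0 XOR 1 XOR 1 XOR 0 XOR 0 XOR 1 XOR 1 XOR 0 XOR 1 XOR 0 XOR 0 XOR 1 XOR 1 XOR 0 XOR 0 = 1

1


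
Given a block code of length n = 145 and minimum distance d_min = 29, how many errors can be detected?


Detection capability = d_min - 1 = 29 - 1 = 28

28 errors


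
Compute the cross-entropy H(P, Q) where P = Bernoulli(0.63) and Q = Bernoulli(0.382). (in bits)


H(P,Q) = -p*log2(q) - (1-p)*log2(1-q). -0.63*log2(0.382) = 0.874664; -0.37*log2(0.618) = 0.256899. H(P,Q) = 0.874664 + 0.256899 = 1.1316

1.1316 bits


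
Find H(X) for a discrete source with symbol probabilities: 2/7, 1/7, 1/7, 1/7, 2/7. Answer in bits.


H = -sum(p_i * log2(p_i)). Terms: -(2/7)*log2(2/7) = 0.516387; -(1/7)*log2(1/7) = 0.401051; -(1/7)*log2(1/7) = 0.401051; -(1/7)*log2(1/7) = 0.401051; -(2/7)*log2(2/7) = 0.516387. H = 0.516387 + 0.401051 + 0.401051 + 0.401051 + 0.516387 = 2.2359

2.2359 bits


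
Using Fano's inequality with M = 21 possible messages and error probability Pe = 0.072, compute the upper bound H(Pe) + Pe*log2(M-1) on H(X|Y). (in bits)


H(Pe) = -Pe*log2(Pe) - (1-Pe)*log2(1-Pe) = -0.072*log2(0.072) - 0.928*log2(0.928) = 0.273302 + 0.100041 = 0.3733. Pe*log2(M-1) = 0.072*log2(20) = 0.311179. Bound = H(Pe) + Pe*log2(M-1) = 0.273302 + 0.100041 + 0.311179 = 0.6845

0.6845 bits


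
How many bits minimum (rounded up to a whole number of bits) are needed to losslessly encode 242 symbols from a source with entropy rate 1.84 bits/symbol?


Minimum bits >= n * H = 242 * 1.84 = 445.28, rounded up to a whole number of bits = 446

446 bits


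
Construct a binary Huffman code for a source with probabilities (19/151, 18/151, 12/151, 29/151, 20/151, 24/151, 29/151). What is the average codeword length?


Huffman construction (repeatedly merge the two least-probable nodes; each merge adds 1 bit to every symbol beneath it): 12/151 + 18/151 = 30/151; 19/151 + 20/151 = 39/151; 24/151 + 29/151 = 53/151; 29/151 + 30/151 = 59/151; 39/151 + 53/151 = 92/151; 59/151 + 92/151 = 1. Resulting codeword lengths (in the order the probabilities were given): (3, 3, 3, 3, 3, 3, 2). L_avg = sum(p_i * l_i) = 19/151*3 + 18/151*3 + 12/151*3 + 29/151*3 + 20/151*3 + 24/151*3 + 29/151*2 = 424/151 = 2.8079

2.8079 bits


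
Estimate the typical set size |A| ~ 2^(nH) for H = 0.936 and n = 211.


log2|A_typical| = nH = 211 * 0.936 = 197.496, so |A_typical| ~ 2^197.496 = 2.833e+59

2.833e+59


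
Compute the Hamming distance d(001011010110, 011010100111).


Count differing positions: . ^ . . . ^ ^ ^ . . . ^ = 5 differences

5


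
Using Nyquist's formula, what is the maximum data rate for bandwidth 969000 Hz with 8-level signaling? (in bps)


Rate = 2 * B * log2(M) = 2 * 969000 * 3.0 = 5814000.0

5814000.0 bps


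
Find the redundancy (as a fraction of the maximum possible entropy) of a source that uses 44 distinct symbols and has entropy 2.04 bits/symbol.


H_max = log2(K) = log2(44) = 5.4594 bits/symbol. Redundancy = 1 - H/H_max = 1 - 2.04/5.4594 = 1 - 0.3737 = 0.6263

0.6263


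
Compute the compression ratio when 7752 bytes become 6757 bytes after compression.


Ratio = original / compressed = 7752 / 6757 = 1.1473

1.1473


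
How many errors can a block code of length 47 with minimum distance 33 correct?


Correction capability = floor((d-1)/2) = floor((33-1)/2) = 16

16 errors


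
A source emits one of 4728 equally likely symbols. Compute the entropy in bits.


H = log2(n) = log2(4728) = 12.207

12.207 bits


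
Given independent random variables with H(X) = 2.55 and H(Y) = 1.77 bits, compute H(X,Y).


For independent variables, H(X,Y) = H(X) + H(Y) = 2.55 + 1.77 = 4.32

4.32 bits


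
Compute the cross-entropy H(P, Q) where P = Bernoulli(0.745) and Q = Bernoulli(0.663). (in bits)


H(P,Q) = -p*log2(q) - (1-p)*log2(1-q). -0.745*log2(0.663) = 0.441725; -0.255*log2(0.337) = 0.400141. H(P,Q) = 0.441725 + 0.400141 = 0.8419

0.8419 bits


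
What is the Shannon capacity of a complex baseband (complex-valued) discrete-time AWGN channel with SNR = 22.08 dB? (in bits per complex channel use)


SNR_linear = 10^(22.08/10) = 161.4359; C = log2(1 + SNR_linear) = log2(1 + 161.4359) = 7.3437

7.3437 bits/channel use


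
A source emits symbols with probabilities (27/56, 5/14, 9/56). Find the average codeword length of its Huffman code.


Huffman construction (repeatedly merge the two least-probable nodes; each merge adds 1 bit to every symbol beneath it): 9/56 + 5/14 = 29/56; 27/56 + 29/56 = 1. Resulting codeword lengths (in the order the probabilities were given): (1, 2, 2). L_avg = sum(p_i * l_i) = 27/56*1 + 5/14*2 + 9/56*2 = 85/56 = 1.5179

1.5179 bits


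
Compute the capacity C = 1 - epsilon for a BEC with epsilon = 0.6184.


C = 1 - epsilon = 1 - 0.6184 = 0.3816

0.3816 bits


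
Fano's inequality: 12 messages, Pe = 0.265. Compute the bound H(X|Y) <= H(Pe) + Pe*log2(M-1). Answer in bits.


H(Pe) = -Pe*log2(Pe) - (1-Pe)*log2(1-Pe) = -0.265*log2(0.265) - 0.735*log2(0.735) = 0.507723 + 0.326475 = 0.8342. Pe*log2(M-1) = 0.265*log2(11) = 0.916749. Bound = H(Pe) + Pe*log2(M-1) = 0.507723 + 0.326475 + 0.916749 = 1.7509

1.7509 bits


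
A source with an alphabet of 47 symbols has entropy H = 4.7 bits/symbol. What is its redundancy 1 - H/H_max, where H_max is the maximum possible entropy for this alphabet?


H_max = log2(K) = log2(47) = 5.5546 bits/symbol. Redundancy = 1 - H/H_max = 1 - 4.7/5.5546 = 1 - 0.8461 = 0.1539

0.1539


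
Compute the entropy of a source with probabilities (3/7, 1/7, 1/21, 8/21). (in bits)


H = -sum(p_i * log2(p_i)). Terms: -(3/7)*log2(3/7) = 0.523882; -(1/7)*log2(1/7) = 0.401051; -(1/21)*log2(1/21) = 0.209158; -(8/21)*log2(8/21) = 0.530407. H = 0.523882 + 0.401051 + 0.209158 + 0.530407 = 1.6645

1.6645 bits


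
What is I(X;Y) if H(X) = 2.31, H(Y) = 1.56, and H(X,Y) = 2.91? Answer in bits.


I(X;Y) = H(X) + H(Y) - H(X,Y) = 2.31 + 1.56 - 2.91 = 0.96

0.96 bits


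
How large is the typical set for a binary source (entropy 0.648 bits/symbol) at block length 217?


log2|A_typical| = nH = 217 * 0.648 = 140.616, so |A_typical| ~ 2^140.616 = 2.136e+42

2.136e+42


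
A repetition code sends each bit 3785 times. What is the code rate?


Rate = k/n = 1/3785

1/3785


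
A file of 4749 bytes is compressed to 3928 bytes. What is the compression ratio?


Ratio = original / compressed = 4749 / 3928 = 1.209

1.209


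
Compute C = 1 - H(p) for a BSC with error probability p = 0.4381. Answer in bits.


H(p) = -p*log2(p) - (1-p)*log2(1-p) = -0.4381*log2(0.4381) - 0.5619*log2(0.5619) = 0.521632 + 0.467284 = 0.9889. C = 1 - H(p) = 1 - 0.9889 = 0.0111

0.0111 bits


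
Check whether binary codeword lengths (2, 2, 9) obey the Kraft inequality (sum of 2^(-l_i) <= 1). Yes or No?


Kraft sum = sum(2^(-l_i)) = 0.502, need <= 1. Result: satisfied (a binary prefix-free code with these lengths exists)

Yes


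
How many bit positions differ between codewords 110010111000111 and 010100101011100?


Count differing positions: ^ . . ^ ^ . . ^ . . ^ ^ . ^ ^ = 8 differences

8


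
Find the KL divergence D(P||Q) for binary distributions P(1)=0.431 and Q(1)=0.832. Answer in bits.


KL = p*log2(p/q) + (1-p)*log2((1-p)/(1-q)) = 0.431*log2(0.431/0.832) + 0.569*log2(0.569/0.168) = 0.5924

0.5924 bits


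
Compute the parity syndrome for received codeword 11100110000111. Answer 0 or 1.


Syndrome = XOR of all bits = 1 XOR 1 XOR 1 XOR 0 XOR 0 XOR 1 XOR 1 XOR 0 XOR 0 XOR 0 XOR 0 XOR 1 XOR 1 XOR 1 = 0

0


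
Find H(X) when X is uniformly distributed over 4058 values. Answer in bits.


H = log2(n) = log2(4058) = 11.9866

11.9866 bits


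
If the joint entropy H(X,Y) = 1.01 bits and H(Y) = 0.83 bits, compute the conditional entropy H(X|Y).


H(X|Y) = H(X,Y) - H(Y) = 1.01 - 0.83 = 0.18

0.18 bits


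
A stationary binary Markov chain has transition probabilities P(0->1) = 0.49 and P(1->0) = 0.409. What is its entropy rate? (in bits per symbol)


Stationary distribution: pi_0 = p10/(p01+p10) = 0.4549, pi_1 = 0.5451. Entropy rate H' = pi_0*H(p01) + pi_1*H(p10) = 0.4549*0.9997 + 0.5451*0.976 = 0.9868

0.9868 bits/symbol


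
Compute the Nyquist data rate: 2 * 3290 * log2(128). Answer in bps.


Rate = 2 * B * log2(M) = 2 * 3290 * 7.0 = 46060.0

46060.0 bps


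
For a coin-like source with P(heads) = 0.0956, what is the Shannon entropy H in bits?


H = -p*log2(p) - (1-p)*log2(1-p). -0.0956*log2(0.0956) = 0.323782; -0.9044*log2(0.9044) = 0.131108. H = 0.323782 + 0.131108 = 0.4549

0.4549 bits


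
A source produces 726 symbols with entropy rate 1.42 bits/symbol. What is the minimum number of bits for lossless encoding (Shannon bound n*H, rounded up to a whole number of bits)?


Minimum bits >= n * H = 726 * 1.42 = 1030.92, rounded up to a whole number of bits = 1031

1031 bits


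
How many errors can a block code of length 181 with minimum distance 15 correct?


Correction capability = floor((d-1)/2) = floor((15-1)/2) = 7

7 errors


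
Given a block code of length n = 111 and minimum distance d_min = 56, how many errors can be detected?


Detection capability = d_min - 1 = 56 - 1 = 55

55 errors


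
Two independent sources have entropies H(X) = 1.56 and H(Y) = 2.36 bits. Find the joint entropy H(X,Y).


For independent variables, H(X,Y) = H(X) + H(Y) = 1.56 + 2.36 = 3.92

3.92 bits


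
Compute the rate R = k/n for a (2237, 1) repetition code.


Rate = k/n = 1/2237

1/2237


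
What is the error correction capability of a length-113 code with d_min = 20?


Correction capability = floor((d-1)/2) = floor((20-1)/2) = 9

9 errors


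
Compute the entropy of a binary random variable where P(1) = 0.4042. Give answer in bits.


H = -p*log2(p) - (1-p)*log2(1-p). -0.4042*log2(0.4042) = 0.528232; -0.5958*log2(0.5958) = 0.445122. H = 0.528232 + 0.445122 = 0.9734

0.9734 bits


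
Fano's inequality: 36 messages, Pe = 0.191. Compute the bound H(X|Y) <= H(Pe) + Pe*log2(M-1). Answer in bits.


H(Pe) = -Pe*log2(Pe) - (1-Pe)*log2(1-Pe) = -0.191*log2(0.191) - 0.809*log2(0.809) = 0.456176 + 0.247383 = 0.7036. Pe*log2(M-1) = 0.191*log2(35) = 0.979693. Bound = H(Pe) + Pe*log2(M-1) = 0.456176 + 0.247383 + 0.979693 = 1.6833

1.6833 bits


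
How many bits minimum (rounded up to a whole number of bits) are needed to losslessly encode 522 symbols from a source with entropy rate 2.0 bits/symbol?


Minimum bits >= n * H = 522 * 2.0 = 1044.0, rounded up to a whole number of bits = 1044

1044 bits


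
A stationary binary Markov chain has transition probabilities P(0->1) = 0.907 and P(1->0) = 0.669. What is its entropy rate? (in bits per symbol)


Stationary distribution: pi_0 = p10/(p01+p10) = 0.4245, pi_1 = 0.5755. Entropy rate H' = pi_0*H(p01) + pi_1*H(p10) = 0.4245*0.4464 + 0.5755*0.9159 = 0.7166

0.7166 bits/symbol


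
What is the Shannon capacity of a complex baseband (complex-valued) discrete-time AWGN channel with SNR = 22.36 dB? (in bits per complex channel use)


SNR_linear = 10^(22.36/10) = 172.1869; C = log2(1 + SNR_linear) = log2(1 + 172.1869) = 7.4362

7.4362 bits/channel use


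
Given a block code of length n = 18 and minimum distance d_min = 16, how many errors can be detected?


Detection capability = d_min - 1 = 16 - 1 = 15

15 errors


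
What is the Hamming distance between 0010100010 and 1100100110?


Count differing positions: ^ ^ ^ . . . . ^ . . = 4 differences

4


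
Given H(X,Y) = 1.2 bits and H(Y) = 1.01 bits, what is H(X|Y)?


H(X|Y) = H(X,Y) - H(Y) = 1.2 - 1.01 = 0.19

0.19 bits


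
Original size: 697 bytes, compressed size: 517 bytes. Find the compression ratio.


Ratio = original / compressed = 697 / 517 = 1.3482

1.3482


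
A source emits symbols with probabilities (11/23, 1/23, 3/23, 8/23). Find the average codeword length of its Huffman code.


Huffman construction (repeatedly merge the two least-probable nodes; each merge adds 1 bit to every symbol beneath it): 1/23 + 3/23 = 4/23; 4/23 + 8/23 = 12/23; 11/23 + 12/23 = 1. Resulting codeword lengths (in the order the probabilities were given): (1, 3, 3, 2). L_avg = sum(p_i * l_i) = 11/23*1 + 1/23*3 + 3/23*3 + 8/23*2 = 39/23 = 1.6957

1.6957 bits


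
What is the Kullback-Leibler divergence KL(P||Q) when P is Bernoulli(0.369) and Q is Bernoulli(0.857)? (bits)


KL = p*log2(p/q) + (1-p)*log2((1-p)/(1-q)) = 0.369*log2(0.369/0.857) + 0.631*log2(0.631/0.143) = 0.9028

0.9028 bits


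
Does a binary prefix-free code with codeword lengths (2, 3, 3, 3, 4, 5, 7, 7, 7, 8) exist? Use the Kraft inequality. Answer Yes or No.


Kraft sum = sum(2^(-l_i)) = 0.7461, need <= 1. Result: satisfied (a binary prefix-free code with these lengths exists)

Yes


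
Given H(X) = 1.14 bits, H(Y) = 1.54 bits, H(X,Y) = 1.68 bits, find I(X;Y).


I(X;Y) = H(X) + H(Y) - H(X,Y) = 1.14 + 1.54 - 1.68 = 1.0

1.0 bits


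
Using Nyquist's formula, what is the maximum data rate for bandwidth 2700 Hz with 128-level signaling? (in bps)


Rate = 2 * B * log2(M) = 2 * 2700 * 7.0 = 37800.0

37800.0 bps


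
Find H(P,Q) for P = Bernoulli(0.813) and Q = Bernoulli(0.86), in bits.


H(P,Q) = -p*log2(q) - (1-p)*log2(1-q). -0.813*log2(0.86) = 0.176902; -0.187*log2(0.14) = 0.530426. H(P,Q) = 0.176902 + 0.530426 = 0.7073

0.7073 bits


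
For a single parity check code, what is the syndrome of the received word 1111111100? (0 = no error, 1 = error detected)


Syndrome = XOR of all bits = 1 XOR 1 XOR 1 XOR 1 XOR 1 XOR 1 XOR 1 XOR 1 XOR 0 XOR 0 = 0

0


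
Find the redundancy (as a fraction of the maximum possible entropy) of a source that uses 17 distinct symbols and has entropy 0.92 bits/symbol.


H_max = log2(K) = log2(17) = 4.0875 bits/symbol. Redundancy = 1 - H/H_max = 1 - 0.92/4.0875 = 1 - 0.2251 = 0.7749

0.7749


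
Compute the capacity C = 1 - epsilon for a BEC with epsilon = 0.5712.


C = 1 - epsilon = 1 - 0.5712 = 0.4288

0.4288 bits


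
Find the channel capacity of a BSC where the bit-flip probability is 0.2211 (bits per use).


H(p) = -p*log2(p) - (1-p)*log2(1-p) = -0.2211*log2(0.2211) - 0.7789*log2(0.7789) = 0.481385 + 0.280786 = 0.7622. C = 1 - H(p) = 1 - 0.7622 = 0.2378

0.2378 bits


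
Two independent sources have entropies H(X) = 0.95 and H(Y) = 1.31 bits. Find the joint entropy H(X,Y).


For independent variables, H(X,Y) = H(X) + H(Y) = 0.95 + 1.31 = 2.26

2.26 bits


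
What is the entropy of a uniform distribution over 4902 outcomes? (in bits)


H = log2(n) = log2(4902) = 12.2592

12.2592 bits


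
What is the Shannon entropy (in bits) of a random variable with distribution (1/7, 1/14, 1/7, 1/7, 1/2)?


H = -sum(p_i * log2(p_i)). Terms: -(1/7)*log2(1/7) = 0.401051; -(1/14)*log2(1/14) = 0.271954; -(1/7)*log2(1/7) = 0.401051; -(1/7)*log2(1/7) = 0.401051; -(1/2)*log2(1/2) = 0.500000. H = 0.401051 + 0.271954 + 0.401051 + 0.401051 + 0.500000 = 1.9751

1.9751 bits


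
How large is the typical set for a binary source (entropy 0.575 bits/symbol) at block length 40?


log2|A_typical| = nH = 40 * 0.575 = 23.0, so |A_typical| ~ 2^23.0 = 8.389e+06

8.389e+06


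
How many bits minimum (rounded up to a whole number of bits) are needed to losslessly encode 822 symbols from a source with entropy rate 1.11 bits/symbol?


Minimum bits >= n * H = 822 * 1.11 = 912.42, rounded up to a whole number of bits = 913

913 bits


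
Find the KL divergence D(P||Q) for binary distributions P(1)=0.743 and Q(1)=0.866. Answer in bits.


KL = p*log2(p/q) + (1-p)*log2((1-p)/(1-q)) = 0.743*log2(0.743/0.866) + 0.257*log2(0.257/0.134) = 0.0773

0.0773 bits


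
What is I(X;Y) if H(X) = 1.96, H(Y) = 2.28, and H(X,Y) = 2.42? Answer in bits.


I(X;Y) = H(X) + H(Y) - H(X,Y) = 1.96 + 2.28 - 2.42 = 1.82

1.82 bits


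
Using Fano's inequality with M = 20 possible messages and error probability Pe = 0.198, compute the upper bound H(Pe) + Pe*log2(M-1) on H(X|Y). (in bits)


H(Pe) = -Pe*log2(Pe) - (1-Pe)*log2(1-Pe) = -0.198*log2(0.198) - 0.802*log2(0.802) = 0.462613 + 0.255297 = 0.7179. Pe*log2(M-1) = 0.198*log2(19) = 0.841090. Bound = H(Pe) + Pe*log2(M-1) = 0.462613 + 0.255297 + 0.841090 = 1.559

1.559 bits


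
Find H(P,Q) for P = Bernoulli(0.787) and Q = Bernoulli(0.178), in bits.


H(P,Q) = -p*log2(q) - (1-p)*log2(1-q). -0.787*log2(0.178) = 1.959670; -0.213*log2(0.822) = 0.060234. H(P,Q) = 1.959670 + 0.060234 = 2.0199

2.0199 bits


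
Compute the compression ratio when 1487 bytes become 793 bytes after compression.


Ratio = original / compressed = 1487 / 793 = 1.8752

1.8752


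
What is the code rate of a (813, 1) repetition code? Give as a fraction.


Rate = k/n = 1/813

1/813


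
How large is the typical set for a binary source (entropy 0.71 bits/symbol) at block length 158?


log2|A_typical| = nH = 158 * 0.71 = 112.18, so |A_typical| ~ 2^112.18 = 5.882e+33

5.882e+33


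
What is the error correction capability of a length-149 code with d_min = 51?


Correction capability = floor((d-1)/2) = floor((51-1)/2) = 25

25 errors


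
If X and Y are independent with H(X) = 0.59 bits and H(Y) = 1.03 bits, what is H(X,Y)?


For independent variables, H(X,Y) = H(X) + H(Y) = 0.59 + 1.03 = 1.62

1.62 bits


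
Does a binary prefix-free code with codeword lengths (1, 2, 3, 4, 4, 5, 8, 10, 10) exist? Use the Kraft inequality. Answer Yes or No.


Kraft sum = sum(2^(-l_i)) = 1.0371, need <= 1. Result: violated (a binary prefix-free code with these lengths cannot exist)

No


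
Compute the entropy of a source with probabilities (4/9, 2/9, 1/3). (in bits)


H = -sum(p_i * log2(p_i)). Terms: -(4/9)*log2(4/9) = 0.519967; -(2/9)*log2(2/9) = 0.482206; -(1/3)*log2(1/3) = 0.528321. H = 0.519967 + 0.482206 + 0.528321 = 1.5305

1.5305 bits


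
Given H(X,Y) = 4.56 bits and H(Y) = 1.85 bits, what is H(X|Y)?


H(X|Y) = H(X,Y) - H(Y) = 4.56 - 1.85 = 2.71

2.71 bits


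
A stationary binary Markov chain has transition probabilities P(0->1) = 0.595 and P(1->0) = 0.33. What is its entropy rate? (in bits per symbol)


Stationary distribution: pi_0 = p10/(p01+p10) = 0.3568, pi_1 = 0.6432. Entropy rate H' = pi_0*H(p01) + pi_1*H(p10) = 0.3568*0.9738 + 0.6432*0.9149 = 0.9359

0.9359 bits/symbol


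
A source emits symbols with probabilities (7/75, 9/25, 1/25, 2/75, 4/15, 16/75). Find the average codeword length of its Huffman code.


Huffman construction (repeatedly merge the two least-probable nodes; each merge adds 1 bit to every symbol beneath it): 2/75 + 1/25 = 1/15; 1/15 + 7/75 = 4/25; 4/25 + 16/75 = 28/75; 4/15 + 9/25 = 47/75; 28/75 + 47/75 = 1. Resulting codeword lengths (in the order the probabilities were given): (3, 2, 4, 4, 2, 2). L_avg = sum(p_i * l_i) = 7/75*3 + 9/25*2 + 1/25*4 + 2/75*4 + 4/15*2 + 16/75*2 = 167/75 = 2.2267

2.2267 bits


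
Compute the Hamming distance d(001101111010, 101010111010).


Count differing positions: ^ . . ^ ^ ^ . . . . . . = 4 differences

4


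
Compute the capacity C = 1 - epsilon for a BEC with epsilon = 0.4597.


C = 1 - epsilon = 1 - 0.4597 = 0.5403

0.5403 bits


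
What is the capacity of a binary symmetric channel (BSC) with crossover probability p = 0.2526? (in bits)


H(p) = -p*log2(p) - (1-p)*log2(1-p) = -0.2526*log2(0.2526) - 0.7474*log2(0.7474) = 0.501430 + 0.313944 = 0.8154. C = 1 - H(p) = 1 - 0.8154 = 0.1846

0.1846 bits


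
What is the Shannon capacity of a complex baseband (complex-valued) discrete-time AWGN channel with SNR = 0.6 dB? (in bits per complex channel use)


SNR_linear = 10^(0.6/10) = 1.1482; C = log2(1 + SNR_linear) = log2(1 + 1.1482) = 1.1031

1.1031 bits/channel use


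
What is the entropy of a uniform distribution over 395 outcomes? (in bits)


H = log2(n) = log2(395) = 8.6257

8.6257 bits


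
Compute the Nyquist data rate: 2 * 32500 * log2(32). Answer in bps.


Rate = 2 * B * log2(M) = 2 * 32500 * 5.0 = 325000.0

325000.0 bps


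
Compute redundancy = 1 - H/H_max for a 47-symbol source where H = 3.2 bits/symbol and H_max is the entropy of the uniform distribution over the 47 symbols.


H_max = log2(K) = log2(47) = 5.5546 bits/symbol. Redundancy = 1 - H/H_max = 1 - 3.2/5.5546 = 1 - 0.5761 = 0.4239

0.4239


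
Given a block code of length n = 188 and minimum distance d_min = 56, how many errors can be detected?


Detection capability = d_min - 1 = 56 - 1 = 55

55 errors


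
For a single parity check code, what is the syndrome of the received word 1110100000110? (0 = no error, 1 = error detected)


Syndrome = XOR of all bits = 1 XOR 1 XOR 1 XOR 0 XOR 1 XOR 0 XOR 0 XOR 0 XOR 0 XOR 0 XOR 1 XOR 1 XOR 0 = 0

0


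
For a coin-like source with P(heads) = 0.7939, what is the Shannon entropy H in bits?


H = -p*log2(p) - (1-p)*log2(1-p). -0.7939*log2(0.7939) = 0.264346; -0.2061*log2(0.2061) = 0.469616. H = 0.264346 + 0.469616 = 0.734

0.734 bits


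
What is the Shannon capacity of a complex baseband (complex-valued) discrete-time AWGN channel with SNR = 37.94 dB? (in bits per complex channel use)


SNR_linear = 10^(37.94/10) = 6223.0029; C = log2(1 + SNR_linear) = log2(1 + 6223.0029) = 12.6036

12.6036 bits/channel use


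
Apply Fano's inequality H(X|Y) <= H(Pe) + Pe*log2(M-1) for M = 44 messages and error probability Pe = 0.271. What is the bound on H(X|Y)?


H(Pe) = -Pe*log2(Pe) - (1-Pe)*log2(1-Pe) = -0.271*log2(0.271) - 0.729*log2(0.729) = 0.510465 + 0.332431 = 0.8429. Pe*log2(M-1) = 0.271*log2(43) = 1.470518. Bound = H(Pe) + Pe*log2(M-1) = 0.510465 + 0.332431 + 1.470518 = 2.3134

2.3134 bits


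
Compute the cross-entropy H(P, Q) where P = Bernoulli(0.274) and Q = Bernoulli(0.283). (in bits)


H(P,Q) = -p*log2(q) - (1-p)*log2(1-q). -0.274*log2(0.283) = 0.498989; -0.726*log2(0.717) = 0.348447. H(P,Q) = 0.498989 + 0.348447 = 0.8474

0.8474 bits


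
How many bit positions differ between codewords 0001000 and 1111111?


Count differing positions: ^ ^ ^ . ^ ^ ^ = 6 differences

6


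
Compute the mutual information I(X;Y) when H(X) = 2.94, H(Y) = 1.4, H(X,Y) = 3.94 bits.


I(X;Y) = H(X) + H(Y) - H(X,Y) = 2.94 + 1.4 - 3.94 = 0.4

0.4 bits


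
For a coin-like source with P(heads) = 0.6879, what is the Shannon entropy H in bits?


H = -p*log2(p) - (1-p)*log2(1-p). -0.6879*log2(0.6879) = 0.371280; -0.3121*log2(0.3121) = 0.524303. H = 0.371280 + 0.524303 = 0.8956

0.8956 bits


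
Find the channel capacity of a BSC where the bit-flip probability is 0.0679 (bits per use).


H(p) = -p*log2(p) - (1-p)*log2(1-p) = -0.0679*log2(0.0679) - 0.9321*log2(0.9321) = 0.263482 + 0.094555 = 0.358. C = 1 - H(p) = 1 - 0.358 = 0.642

0.642 bits
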